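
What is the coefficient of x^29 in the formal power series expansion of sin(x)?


The Maclaurin series is sin(t) = sum_{k>=0} (-1)^k t^(2k+1) / (2k+1)!, so substituting t = x, only odd powers of x are nonzero, with coefficient of x^(2k+1) equal to (-1)^k / (2k+1)!.
Write 29 = 2*14 + 1, giving the coefficient (-1)^14 / 29! = 1/8841761993739701954543616000000 = 1/8841761993739701954543616000000.

1/8841761993739701954543616000000


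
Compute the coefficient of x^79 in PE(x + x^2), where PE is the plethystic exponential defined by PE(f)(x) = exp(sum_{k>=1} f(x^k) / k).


With f(x) = x + x^2, the exponent is sum_{k>=1} (x^k + x^(2k)) / k = -ln(1 - x) - ln(1 - x^2). Exponentiating:
PE(x + x^2) = 1 / ((1 - x)(1 - x^2)).
This is the generating function for partitions of n into parts of size 1 or 2. The number of 2's can be any j in 0..39, and the rest are 1's, so
[x^79] = floor(79/2) + 1 = 40.

40


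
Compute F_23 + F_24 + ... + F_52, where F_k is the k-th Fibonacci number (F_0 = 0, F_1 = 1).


Use the identity sum_{k=0}^{N} F_k = F_{N+2} - 1 (which follows from F_{k+2} - F_{k+1} = F_k). Then
sum_{k=23}^{52} F_k = (F_{54} - 1) - (F_{24} - 1) = F_{54} - F_{24}.
Computing: F_{54} = 86267571272, F_{24} = 46368, so
Sum = 86267571272 - 46368 = 86267524904.

86267524904


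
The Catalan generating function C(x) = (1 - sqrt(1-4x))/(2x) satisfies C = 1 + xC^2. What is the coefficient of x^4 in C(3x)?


Substituting x -> 3x scales the n-th coefficient by 3^n, so [x^4] C(3x) = 3^4 * C_4.
C_4 = C(2*4, 4)/(5) = 70/5 = 14.
So 3^4 * 14 = 81 * 14 = 1134.

1134


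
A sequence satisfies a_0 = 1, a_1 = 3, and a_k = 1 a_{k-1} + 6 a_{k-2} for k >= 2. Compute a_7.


The characteristic equation is t^2 - 1 t - 6 = 0, with roots r_1 = 3 and r_2 = -2 (so c_1 = r_1 + r_2, c_2 = -r_1 r_2 as required).
One can use the closed form a_n = A r_1^n + B r_2^n, but direct iteration is more reliable:
a_0 = 1, a_1 = 3, a_2 = 9, a_3 = 27, a_4 = 81, a_5 = 243, a_6 = 729, a_7 = 2187.
So a_7 = 2187.

2187


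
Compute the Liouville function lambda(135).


The Liouville function is lambda(k) = (-1)^Omega(k), where Omega(k) counts the prime factors of k with multiplicity.
Factoring: 135 = 3 * 3 * 3 * 5, so Omega(135) = 4.
lambda(135) = (-1)^4 = 1.

1


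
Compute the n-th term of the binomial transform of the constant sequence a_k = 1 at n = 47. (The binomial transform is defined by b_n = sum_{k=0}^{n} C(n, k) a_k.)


With a_k = 1 for all k, b_n = sum_{k=0}^{n} C(n, k) = 2^n by the binomial theorem.
For n = 47: 2^47 = 140737488355328.

140737488355328


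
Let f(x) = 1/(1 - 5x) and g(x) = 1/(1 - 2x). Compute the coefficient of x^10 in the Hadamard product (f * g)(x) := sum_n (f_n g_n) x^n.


f has coefficients f_k = 5^k and g has coefficients g_k = 2^k, so the Hadamard product has coefficient (f*g)_k = 5^k * 2^k = 10^k.
For k = 10: 10^10 = 10000000000.

10000000000


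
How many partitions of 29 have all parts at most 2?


Using the generating function (1-x)^(-1)(1-x^2)^(-1),
the coefficient of x^29 counts these restricted partitions.
Result = 15

15


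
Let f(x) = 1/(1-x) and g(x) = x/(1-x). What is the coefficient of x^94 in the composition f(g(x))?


First simplify the composition: f(g(x)) = 1/(1 - x/(1-x)) = (1-x)/((1-x) - x) = (1-x)/(1-2x).
Now extract the coefficient. Write (1-x)/(1-2x) = 1/(1-2x) - x/(1-2x).
The coefficient of x^n in 1/(1-2x) is 2^n, and in x/(1-2x) is 2^(n-1) (for n >= 1).
So the coefficient of x^94 is 2^94 - 2^93 = 19807040628566084398385987584 - 9903520314283042199192993792 = 9903520314283042199192993792.

9903520314283042199192993792


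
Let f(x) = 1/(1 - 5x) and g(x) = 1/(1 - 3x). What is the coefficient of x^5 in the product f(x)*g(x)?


The coefficient of x^n in f*g is the Cauchy product: sum_{k=0}^{n} a^k * b^(n-k).
With a=5, b=3, n=5:
sum_{k=0}^{5} 5^k * 3^(5-k)
= 7448

7448


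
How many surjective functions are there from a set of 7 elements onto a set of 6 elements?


By inclusion-exclusion on which target elements are missed, the number of surjections from an n-set onto a k-set is
surj(n, k) = sum_{j=0}^{k} (-1)^j C(k, j) (k - j)^n.
Equivalently surj(n, k) = k! * S(n, k), where S(n, k) is the Stirling number of the second kind.
For n = 7, k = 6:
S(7, 6) = 21, so
surj = 6! * 21 = 720 * 21 = 15120.

15120


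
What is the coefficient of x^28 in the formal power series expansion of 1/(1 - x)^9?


The negative binomial / multiset identity is
1/(1 - x)^r = sum_{k>=0} C(k + r - 1, r - 1) x^k.
Here r = 9 and k = 28, so the coefficient is
C(28 + 8, 8) = C(36, 8)
= 30260340

30260340


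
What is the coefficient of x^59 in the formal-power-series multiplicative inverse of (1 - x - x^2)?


Let the inverse be f(x) = sum_{k>=0} a_k x^k. From f(x) * (1 - x - x^2) = 1 and matching coefficients:
 x^0: a_0 = 1.
 x^1: a_1 - a_0 = 0, so a_1 = 1.
 x^k (k >= 2): a_k - a_{k-1} - a_{k-2} = 0, i.e. a_k = a_{k-1} + a_{k-2}.
This is the Fibonacci-type recurrence shifted so that a_0 = a_1 = 1.
Iterating: a_0=1, a_1=1, a_2=2, a_3=3, a_4=5, a_5=8, a_6=13, a_7=21, a_8=34, a_9=55, ...
a_59 = 1548008755920.

1548008755920


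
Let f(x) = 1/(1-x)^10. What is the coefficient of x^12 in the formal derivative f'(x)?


Differentiate: d/dx [ 1/(1-x)^r ] = r / (1-x)^(r+1).
Here r = 10, so f'(x) = 10 / (1-x)^11.
The expansion of 1/(1-x)^(r+1) has coefficient of x^n equal to C(n+r, r).
So the coefficient of x^12 in f'(x) is
10 * C(22, 10) = 10 * 646646 = 6466460

6466460


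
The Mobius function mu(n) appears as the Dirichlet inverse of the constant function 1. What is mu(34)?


34 = 2 * 17 (all distinct primes).
mu(34) = (-1)^2 = 1

1


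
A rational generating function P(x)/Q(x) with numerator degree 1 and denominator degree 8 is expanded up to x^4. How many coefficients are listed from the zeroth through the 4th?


Expanding up to x^4 gives the coefficients for x^0, x^1, ..., x^4.
That is 4 + 1 = 5 coefficients in total.

5


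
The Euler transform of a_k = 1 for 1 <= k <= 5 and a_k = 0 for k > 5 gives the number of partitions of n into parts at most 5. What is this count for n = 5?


Partitions of 5 into parts at most 5:
Using generating function (1-x)^(-1)(1-x^2)^(-1)...(1-x^5)^(-1),
the coefficient of x^5 = 7

7


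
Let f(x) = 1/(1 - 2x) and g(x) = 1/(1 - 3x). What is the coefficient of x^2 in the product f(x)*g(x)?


The coefficient of x^n in f*g is the Cauchy product: sum_{k=0}^{n} a^k * b^(n-k).
With a=2, b=3, n=2:
sum_{k=0}^{2} 2^k * 3^(2-k)
= 19

19


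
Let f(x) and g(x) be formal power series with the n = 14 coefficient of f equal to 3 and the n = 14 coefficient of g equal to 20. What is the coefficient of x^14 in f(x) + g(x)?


Addition of formal power series is termwise.
The coefficient of x^14 in f + g = 3 + 20
= 23

23


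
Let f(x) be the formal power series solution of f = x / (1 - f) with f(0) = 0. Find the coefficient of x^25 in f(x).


Apply Lagrange inversion: f = x * phi(f) with phi(t) = 1/(1 - t), so
[x^n] f = (1/n) [t^(n-1)] phi(t)^n = (1/n) [t^(n-1)] (1 - t)^(-n) = (1/n) C(2n - 2, n - 1) = C_{n-1}.
For n = 25: C_24 = C(48, 24) / 25 = 32247603683100/25 = 1289904147324 = 1289904147324.

1289904147324


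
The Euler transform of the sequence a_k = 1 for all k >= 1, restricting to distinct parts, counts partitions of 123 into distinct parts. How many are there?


Partitions of 123 into distinct parts can be computed via generating function.
Product (1+x)(1+x^2)(1+x^3)...
The coefficient of x^123 = 2757826

2757826


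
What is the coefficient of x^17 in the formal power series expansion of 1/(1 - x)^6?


The negative binomial / multiset identity is
1/(1 - x)^r = sum_{k>=0} C(k + r - 1, r - 1) x^k.
Here r = 6 and k = 17, so the coefficient is
C(17 + 5, 5) = C(22, 5)
= 26334

26334


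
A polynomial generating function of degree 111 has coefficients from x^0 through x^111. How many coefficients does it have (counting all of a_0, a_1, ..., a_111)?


A polynomial of degree 111 takes the form a_0 + a_1 x + ... + a_111 x^111.
The number of coefficients is 111 + 1 = 112.

112


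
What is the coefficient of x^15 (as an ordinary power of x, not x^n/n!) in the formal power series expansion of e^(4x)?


The exponential series is e^y = sum_{k>=0} y^k / k!. Substituting y = 4x gives
e^(4x) = sum_{k>=0} 4^k x^k / k!.
So the coefficient of x^n is a^n/n! with a = 4, n = 15:
4^15 / 15! = 1073741824/1307674368000 = 524288/638512875

524288/638512875


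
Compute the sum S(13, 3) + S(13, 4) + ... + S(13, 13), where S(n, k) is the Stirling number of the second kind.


By definition, S(n, k) counts partitions of an n-set into exactly k nonempty blocks.
Computing row n = 13 for k = 3..13:
S(13, k): 261625, 2532530, 7508501, 9321312, 5715424, 1899612, 359502, 39325, 2431, 78, 1
Sum = 27640341.

27640341


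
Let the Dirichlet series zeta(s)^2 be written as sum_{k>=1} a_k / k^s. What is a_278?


The Dirichlet convolution of the constant function 1 with itself gives (1 * 1)(k) = sum_{d | k} 1 = d(k), the number of positive divisors of k.
Since zeta(s) = sum_{k>=1} 1/k^s, we have zeta(s)^2 = sum_{k>=1} d(k)/k^s, so a_k = d(k).
For k = 278: the divisors are 1, 2, 139, 278.
Count = 4.

4


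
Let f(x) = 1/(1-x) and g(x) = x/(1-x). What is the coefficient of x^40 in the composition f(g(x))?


First simplify the composition: f(g(x)) = 1/(1 - x/(1-x)) = (1-x)/((1-x) - x) = (1-x)/(1-2x).
Now extract the coefficient. Write (1-x)/(1-2x) = 1/(1-2x) - x/(1-2x).
The coefficient of x^n in 1/(1-2x) is 2^n, and in x/(1-2x) is 2^(n-1) (for n >= 1).
So the coefficient of x^40 is 2^40 - 2^39 = 1099511627776 - 549755813888 = 549755813888.

549755813888


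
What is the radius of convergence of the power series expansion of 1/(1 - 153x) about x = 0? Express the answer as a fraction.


Expanding 1/(1 - 153x) = sum_{k>=0} 153^k x^k, the series converges when |153x| < 1, i.e., |x| < 1/153.
So the radius of convergence is 1/153 = 1/153.

1/153


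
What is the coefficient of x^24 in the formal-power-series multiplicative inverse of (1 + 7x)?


The inverse is 1/(1 + 7x). Apply the geometric identity 1/(1 - y) = sum_{k>=0} y^k with y = -7x:
1/(1 + 7x) = sum_{k>=0} (-7)^k x^k.
So the coefficient of x^24 is (-7)^24 = 191581231380566414401.

191581231380566414401


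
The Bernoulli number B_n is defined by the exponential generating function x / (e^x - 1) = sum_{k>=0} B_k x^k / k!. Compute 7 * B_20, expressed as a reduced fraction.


Bernoulli numbers can also be computed recursively via B_0 = 1 and sum_{j=0}^{m} C(m+1, j) B_j = 0 for m >= 1. Odd-index Bernoulli numbers vanish for k >= 3.
Computing B_20 = -174611/330, so 7 * B_20 = 7 * -174611/330 = -1222277/330.

-1222277/330


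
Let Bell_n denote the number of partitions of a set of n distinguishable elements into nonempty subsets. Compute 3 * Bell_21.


Bell_21 can be computed from the Bell triangle or from Dobinski's identity Bell_n = (1/e) * sum_{k>=0} k^n / k!.
Computing Bell_21 = 474869816156751.
Then 3 * 474869816156751 = 1424609448470253.

1424609448470253


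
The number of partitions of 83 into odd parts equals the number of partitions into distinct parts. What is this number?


Computing partitions of 83 into odd parts (1, 3, 5, ...):
Using the generating function prod_{k>=0} 1/(1-x^(2k+1)),
the count is 101698

101698


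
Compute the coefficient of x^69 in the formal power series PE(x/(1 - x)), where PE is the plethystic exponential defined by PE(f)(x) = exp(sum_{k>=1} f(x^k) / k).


For f(x) = x/(1 - x) we have
sum_{k>=1} f(x^k) / k = sum_{k>=1} (1/k) * x^k / (1 - x^k) = sum_{k, m >= 1} x^(k m) / k,
which after exponentiating simplifies to
PE(x/(1 - x)) = prod_{k>=1} 1 / (1 - x^k).
This is the generating function for the partition function p(n), so the coefficient of x^69 is p(69).
Computing p(69) by dynamic programming over parts 1, 2, ..., 69: p(69) = 3554345.

3554345


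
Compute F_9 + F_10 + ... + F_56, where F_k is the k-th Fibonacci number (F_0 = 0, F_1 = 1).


Use the identity sum_{k=0}^{N} F_k = F_{N+2} - 1 (which follows from F_{k+2} - F_{k+1} = F_k). Then
sum_{k=9}^{56} F_k = (F_{58} - 1) - (F_{10} - 1) = F_{58} - F_{10}.
Computing: F_{58} = 591286729879, F_{10} = 55, so
Sum = 591286729879 - 55 = 591286729824.

591286729824


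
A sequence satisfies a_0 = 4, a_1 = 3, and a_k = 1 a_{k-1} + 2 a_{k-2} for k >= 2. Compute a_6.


The characteristic equation is t^2 - 1 t - 2 = 0, with roots r_1 = 2 and r_2 = -1 (so c_1 = r_1 + r_2, c_2 = -r_1 r_2 as required).
One can use the closed form a_n = A r_1^n + B r_2^n, but direct iteration is more reliable:
a_0 = 4, a_1 = 3, a_2 = 11, a_3 = 17, a_4 = 39, a_5 = 73, a_6 = 151.
So a_6 = 151.

151


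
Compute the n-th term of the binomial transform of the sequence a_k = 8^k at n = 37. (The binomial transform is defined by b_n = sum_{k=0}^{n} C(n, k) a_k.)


With a_k = 8^k, b_n = sum_{k=0}^{n} C(n, k) 8^k = (1 + 8)^n by the binomial theorem.
For n = 37: (1 + 8)^37 = 9^37 = 202755595904452569706561330872953769.

202755595904452569706561330872953769


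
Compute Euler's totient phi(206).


phi(n) counts integers in [1, n] coprime to n. Using the multiplicative formula phi(n) = n * prod_{p | n} (1 - 1/p):
206 = 2 * 103, so
phi(206) = 206 * (1 - 1/2) * (1 - 1/103) = 102.

102


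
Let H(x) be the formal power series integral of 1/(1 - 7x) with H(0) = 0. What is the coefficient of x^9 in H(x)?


1/(1 - 7x) = sum_{k>=0} 7^k x^k. Integrating termwise with H(0) = 0:
H(x) = sum_{k>=0} 7^k x^(k+1) / (k+1) = sum_{m>=1} 7^(m-1) x^m / m.
For m = 9: 7^8/9 = 5764801/9 = 5764801/9.

5764801/9


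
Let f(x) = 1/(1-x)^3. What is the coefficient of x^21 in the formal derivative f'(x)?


Differentiate: d/dx [ 1/(1-x)^r ] = r / (1-x)^(r+1).
Here r = 3, so f'(x) = 3 / (1-x)^4.
The expansion of 1/(1-x)^(r+1) has coefficient of x^n equal to C(n+r, r).
So the coefficient of x^21 in f'(x) is
3 * C(24, 3) = 3 * 2024 = 6072

6072


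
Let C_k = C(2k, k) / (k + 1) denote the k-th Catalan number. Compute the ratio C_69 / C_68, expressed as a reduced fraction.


Using C_k = (2k)! / (k! (k+1)!), the ratio C_{k+1}/C_k simplifies to
C_{k+1}/C_k = [(2k+2)! / ((k+1)! (k+2)!)] * [k! (k+1)! / (2k)!]
 = (2k+2)(2k+1) / ((k+1)(k+2)) = 2(2k+1) / (k+2).
For k = 68: 2(2*68 + 1) / (68 + 2) = 274/70 = 137/35.

137/35


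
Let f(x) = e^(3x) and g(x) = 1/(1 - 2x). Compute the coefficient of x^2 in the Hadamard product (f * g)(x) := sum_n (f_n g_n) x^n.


Expanding: f_k = 3^k/k! (from e^(3x)) and g_k = 2^k (from 1/(1 - 2x)). So the Hadamard coefficient (f * g)_k = 3^k 2^k / k! = (6)^k / k!.
For k = 2: 6^2/2! = 36/2 = 18.

18


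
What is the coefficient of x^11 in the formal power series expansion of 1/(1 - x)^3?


The expansion 1/(1 - x)^r = sum_{k>=0} C(k + r - 1, r - 1) x^k follows from the multiset / negative-binomial theorem (or from repeated differentiation of the geometric series).
For r = 3 and k = 11:
C(13, 2) = 6227020800 / (2 * 39916800) = 78.

78


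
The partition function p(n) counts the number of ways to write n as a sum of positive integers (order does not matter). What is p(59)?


Using the generating function prod_{k>=1} 1/(1-x^k), we compute p(59).
By dynamic programming over parts 1 through 59:
p(59) = 831820

831820


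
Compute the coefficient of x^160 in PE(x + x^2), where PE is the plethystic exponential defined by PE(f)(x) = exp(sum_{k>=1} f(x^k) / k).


With f(x) = x + x^2, the exponent is sum_{k>=1} (x^k + x^(2k)) / k = -ln(1 - x) - ln(1 - x^2). Exponentiating:
PE(x + x^2) = 1 / ((1 - x)(1 - x^2)).
This is the generating function for partitions of n into parts of size 1 or 2. The number of 2's can be any j in 0..80, and the rest are 1's, so
[x^160] = floor(160/2) + 1 = 81.

81


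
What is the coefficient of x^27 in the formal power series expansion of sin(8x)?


The Maclaurin series is sin(t) = sum_{k>=0} (-1)^k t^(2k+1) / (2k+1)!, so substituting t = 8x, only odd powers of x are nonzero, with coefficient of x^(2k+1) equal to (-1)^k 8^(2k+1) / (2k+1)!.
Write 27 = 2*13 + 1, giving the coefficient (-1)^13 * 8^27 / 27! = -2417851639229258349412352/10888869450418352160768000000 = -288230376151711744/1298054391195577640625.

-288230376151711744/1298054391195577640625


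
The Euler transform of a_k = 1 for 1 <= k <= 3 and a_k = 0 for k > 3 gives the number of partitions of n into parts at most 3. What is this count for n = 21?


Partitions of 21 into parts at most 3:
Using generating function (1-x)^(-1)(1-x^2)^(-1)(1-x^3)^(-1),
the coefficient of x^21 = 48

48


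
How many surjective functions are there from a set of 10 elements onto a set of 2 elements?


By inclusion-exclusion on which target elements are missed, the number of surjections from an n-set onto a k-set is
surj(n, k) = sum_{j=0}^{k} (-1)^j C(k, j) (k - j)^n.
Equivalently surj(n, k) = k! * S(n, k), where S(n, k) is the Stirling number of the second kind.
For n = 10, k = 2:
S(10, 2) = 511, so
surj = 2! * 511 = 2 * 511 = 1022.

1022


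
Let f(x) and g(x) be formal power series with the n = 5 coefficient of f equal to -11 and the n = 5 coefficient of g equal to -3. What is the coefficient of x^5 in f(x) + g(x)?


Addition of formal power series is termwise.
The coefficient of x^5 in f + g = -11 + -3
= -14

-14


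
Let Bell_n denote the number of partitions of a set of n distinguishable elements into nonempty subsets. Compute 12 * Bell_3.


Bell_3 can be computed from the Bell triangle or from Dobinski's identity Bell_n = (1/e) * sum_{k>=0} k^n / k!.
Computing Bell_3 = 5.
Then 12 * 5 = 60.

60


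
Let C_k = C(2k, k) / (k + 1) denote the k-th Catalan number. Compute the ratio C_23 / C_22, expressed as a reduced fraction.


Using C_k = (2k)! / (k! (k+1)!), the ratio C_{k+1}/C_k simplifies to
C_{k+1}/C_k = [(2k+2)! / ((k+1)! (k+2)!)] * [k! (k+1)! / (2k)!]
 = (2k+2)(2k+1) / ((k+1)(k+2)) = 2(2k+1) / (k+2).
For k = 22: 2(2*22 + 1) / (22 + 2) = 90/24 = 15/4.

15/4


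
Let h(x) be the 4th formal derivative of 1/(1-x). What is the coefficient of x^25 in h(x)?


Differentiating 4 times: d^4/dx^4 [1/(1-x)] = 4!/(1-x)^5.
The expansion 1/(1-x)^5 = sum_{k>=0} C(k+4, 4) x^k, so the coefficient of x^n in 4!/(1-x)^5 is 4! * C(n+4, 4).
For n = 25: 24 * C(29, 4) = 24 * 23751 = 570024

570024


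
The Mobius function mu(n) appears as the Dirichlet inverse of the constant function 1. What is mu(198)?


198 has a squared prime factor, so mu(198) = 0.
Factorization reveals a repeated prime.

0


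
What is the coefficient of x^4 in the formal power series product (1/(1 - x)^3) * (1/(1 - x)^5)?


Combine the factors: (1/(1 - x)^3) * (1/(1 - x)^5) = 1/(1 - x)^8.
Then use 1/(1 - x)^r = sum_{k>=0} C(k + r - 1, r - 1) x^k with r = 8 and k = 4:
C(11, 7) = 330.

330


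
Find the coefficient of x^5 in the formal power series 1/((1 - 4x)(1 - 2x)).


By partial fractions or Cauchy convolution:
The coefficient equals sum_{k=0}^{5} 4^k * 2^(5-k).
= 2016

2016


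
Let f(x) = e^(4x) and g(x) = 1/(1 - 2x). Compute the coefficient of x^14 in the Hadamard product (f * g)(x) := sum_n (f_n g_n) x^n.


Expanding: f_k = 4^k/k! (from e^(4x)) and g_k = 2^k (from 1/(1 - 2x)). So the Hadamard coefficient (f * g)_k = 4^k 2^k / k! = (8)^k / k!.
For k = 14: 8^14/14! = 4398046511104/87178291200 = 2147483648/42567525.

2147483648/42567525


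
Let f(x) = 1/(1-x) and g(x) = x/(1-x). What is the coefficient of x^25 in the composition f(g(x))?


First simplify the composition: f(g(x)) = 1/(1 - x/(1-x)) = (1-x)/((1-x) - x) = (1-x)/(1-2x).
Now extract the coefficient. Write (1-x)/(1-2x) = 1/(1-2x) - x/(1-2x).
The coefficient of x^n in 1/(1-2x) is 2^n, and in x/(1-2x) is 2^(n-1) (for n >= 1).
So the coefficient of x^25 is 2^25 - 2^24 = 33554432 - 16777216 = 16777216.

16777216


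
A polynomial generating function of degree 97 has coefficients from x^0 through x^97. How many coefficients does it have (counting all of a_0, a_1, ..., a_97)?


A polynomial of degree 97 takes the form a_0 + a_1 x + ... + a_97 x^97.
The number of coefficients is 97 + 1 = 98.

98


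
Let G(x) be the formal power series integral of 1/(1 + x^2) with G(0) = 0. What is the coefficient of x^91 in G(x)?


1/(1 + x^2) = sum_{j>=0} (-1)^j x^(2j). Integrating termwise with G(0) = 0:
G(x) = sum_{j>=0} (-1)^j x^(2j+1) / (2j+1) = arctan(x).
Only odd powers are nonzero. For x^91 write 91 = 2*45 + 1, giving
(-1)^45 / 91 = -1/91 = -1/91.

-1/91


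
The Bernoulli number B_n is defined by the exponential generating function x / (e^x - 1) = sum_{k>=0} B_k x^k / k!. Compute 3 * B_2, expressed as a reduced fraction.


Bernoulli numbers can also be computed recursively via B_0 = 1 and sum_{j=0}^{m} C(m+1, j) B_j = 0 for m >= 1. Odd-index Bernoulli numbers vanish for k >= 3.
Computing B_2 = 1/6, so 3 * B_2 = 3 * 1/6 = 1/2.

1/2


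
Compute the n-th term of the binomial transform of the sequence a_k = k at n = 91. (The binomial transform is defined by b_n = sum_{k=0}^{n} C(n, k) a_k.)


With a_k = k, b_n = sum_{k=0}^{n} C(n, k) k. Using k * C(n, k) = n * C(n-1, k-1) gives b_n = n * sum_{k>=1} C(n-1, k-1) = n * 2^(n-1).
For n = 91: 91 * 2^90 = 91 * 1237940039285380274899124224 = 112652543574969605015820304384.

112652543574969605015820304384


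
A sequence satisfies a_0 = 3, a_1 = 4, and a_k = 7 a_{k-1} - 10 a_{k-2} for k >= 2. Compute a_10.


The characteristic equation is t^2 - 7 t + 10 = 0, with roots r_1 = 5 and r_2 = 2 (so c_1 = r_1 + r_2, c_2 = -r_1 r_2 as required).
One can use the closed form a_n = A r_1^n + B r_2^n, but direct iteration is more reliable:
a_0 = 3, a_1 = 4, a_2 = -2, a_3 = -54, a_4 = -358, a_5 = -1966, a_6 = -10182, a_7 = -51614, a_8 = -259478, a_9 = -1300206, a_10 = -6506662.
So a_10 = -6506662.

-6506662


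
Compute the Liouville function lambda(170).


The Liouville function is lambda(k) = (-1)^Omega(k), where Omega(k) counts the prime factors of k with multiplicity.
Factoring: 170 = 2 * 5 * 17, so Omega(170) = 3.
lambda(170) = (-1)^3 = -1.

-1


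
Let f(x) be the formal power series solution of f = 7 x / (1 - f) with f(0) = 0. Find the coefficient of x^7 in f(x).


Apply Lagrange inversion: f = 7 x * phi(f) with phi(t) = 1/(1 - t), so
[x^n] f = 7^n * (1/n) [t^(n-1)] phi(t)^n = 7^n * (1/n) [t^(n-1)] (1 - t)^(-n) = 7^n * (1/n) C(2n - 2, n - 1) = 7^n * C_{n-1}.
For n = 7: C_6 = C(12, 6) / 7 = 924/7 = 132.
With the 7^7 = 823543 factor, the coefficient is 823543 * 132 = 108707676.

108707676


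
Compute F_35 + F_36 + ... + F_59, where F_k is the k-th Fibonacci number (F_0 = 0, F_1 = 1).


Use the identity sum_{k=0}^{N} F_k = F_{N+2} - 1 (which follows from F_{k+2} - F_{k+1} = F_k). Then
sum_{k=35}^{59} F_k = (F_{61} - 1) - (F_{36} - 1) = F_{61} - F_{36}.
Computing: F_{61} = 2504730781961, F_{36} = 14930352, so
Sum = 2504730781961 - 14930352 = 2504715851609.

2504715851609


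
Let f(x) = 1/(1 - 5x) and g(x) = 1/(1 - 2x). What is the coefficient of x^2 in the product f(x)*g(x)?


The coefficient of x^n in f*g is the Cauchy product: sum_{k=0}^{n} a^k * b^(n-k).
With a=5, b=2, n=2:
sum_{k=0}^{2} 5^k * 2^(2-k)
= 39

39


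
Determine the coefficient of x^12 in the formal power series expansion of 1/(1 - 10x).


The geometric series identity gives 1/(1 - c x) = sum_{k>=0} c^k x^k, so the coefficient of x^k is c^k.
Here c = 10 and k = 12.
Computing: 10^12 = 1000000000000

1000000000000


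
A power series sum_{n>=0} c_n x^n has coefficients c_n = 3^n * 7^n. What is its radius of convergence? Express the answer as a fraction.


By the root test (Cauchy-Hadamard), the radius is R = 1 / limsup_n |c_n|^(1/n).
Here |c_n|^(1/n) = (3^n * 7^n)^(1/n) = 3 * 7 = 21 for all n.
So R = 1/21 = 1/21.

1/21


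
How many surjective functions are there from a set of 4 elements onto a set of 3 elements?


By inclusion-exclusion on which target elements are missed, the number of surjections from an n-set onto a k-set is
surj(n, k) = sum_{j=0}^{k} (-1)^j C(k, j) (k - j)^n.
Equivalently surj(n, k) = k! * S(n, k), where S(n, k) is the Stirling number of the second kind.
For n = 4, k = 3:
S(4, 3) = 6, so
surj = 3! * 6 = 6 * 6 = 36.

36


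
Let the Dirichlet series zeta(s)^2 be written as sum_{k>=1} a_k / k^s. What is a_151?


The Dirichlet convolution of the constant function 1 with itself gives (1 * 1)(k) = sum_{d | k} 1 = d(k), the number of positive divisors of k.
Since zeta(s) = sum_{k>=1} 1/k^s, we have zeta(s)^2 = sum_{k>=1} d(k)/k^s, so a_k = d(k).
For k = 151: the divisors are 1, 151.
Count = 2.

2


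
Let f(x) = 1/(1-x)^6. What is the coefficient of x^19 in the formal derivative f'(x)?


Differentiate: d/dx [ 1/(1-x)^r ] = r / (1-x)^(r+1).
Here r = 6, so f'(x) = 6 / (1-x)^7.
The expansion of 1/(1-x)^(r+1) has coefficient of x^n equal to C(n+r, r).
So the coefficient of x^19 in f'(x) is
6 * C(25, 6) = 6 * 177100 = 1062600

1062600


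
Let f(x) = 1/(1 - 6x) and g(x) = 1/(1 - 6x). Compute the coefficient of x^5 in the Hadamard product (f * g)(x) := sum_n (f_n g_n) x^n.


f has coefficients f_k = 6^k and g has coefficients g_k = 6^k, so the Hadamard product has coefficient (f*g)_k = 6^k * 6^k = 36^k.
For k = 5: 36^5 = 60466176.

60466176


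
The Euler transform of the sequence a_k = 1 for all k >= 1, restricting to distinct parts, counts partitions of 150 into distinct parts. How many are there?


Partitions of 150 into distinct parts can be computed via generating function.
Product (1+x)(1+x^2)(1+x^3)...
The coefficient of x^150 = 19406016

19406016


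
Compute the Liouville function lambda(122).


The Liouville function is lambda(k) = (-1)^Omega(k), where Omega(k) counts the prime factors of k with multiplicity.
Factoring: 122 = 2 * 61, so Omega(122) = 2.
lambda(122) = (-1)^2 = 1.

1


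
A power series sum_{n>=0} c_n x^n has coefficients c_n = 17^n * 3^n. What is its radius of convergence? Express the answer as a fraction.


By the root test (Cauchy-Hadamard), the radius is R = 1 / limsup_n |c_n|^(1/n).
Here |c_n|^(1/n) = (17^n * 3^n)^(1/n) = 17 * 3 = 51 for all n.
So R = 1/51 = 1/51.

1/51


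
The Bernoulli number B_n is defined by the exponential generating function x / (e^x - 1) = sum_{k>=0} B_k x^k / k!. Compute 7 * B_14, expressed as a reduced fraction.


Bernoulli numbers can also be computed recursively via B_0 = 1 and sum_{j=0}^{m} C(m+1, j) B_j = 0 for m >= 1. Odd-index Bernoulli numbers vanish for k >= 3.
Computing B_14 = 7/6, so 7 * B_14 = 7 * 7/6 = 49/6.

49/6


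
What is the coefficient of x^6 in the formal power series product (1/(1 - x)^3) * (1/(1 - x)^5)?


Combine the factors: (1/(1 - x)^3) * (1/(1 - x)^5) = 1/(1 - x)^8.
Then use 1/(1 - x)^r = sum_{k>=0} C(k + r - 1, r - 1) x^k with r = 8 and k = 6:
C(13, 7) = 1716.

1716


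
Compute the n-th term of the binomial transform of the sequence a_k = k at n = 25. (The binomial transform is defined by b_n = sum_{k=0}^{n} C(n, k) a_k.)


With a_k = k, b_n = sum_{k=0}^{n} C(n, k) k. Using k * C(n, k) = n * C(n-1, k-1) gives b_n = n * sum_{k>=1} C(n-1, k-1) = n * 2^(n-1).
For n = 25: 25 * 2^24 = 25 * 16777216 = 419430400.

419430400


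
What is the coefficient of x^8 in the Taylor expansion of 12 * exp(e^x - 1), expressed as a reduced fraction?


exp(e^x - 1) = sum_{k>=0} Bell_k x^k / k!, where Bell_k is the k-th Bell number.
So the coefficient of x^8 is 12 * Bell_8 / 8!.
Computing: Bell_8 = 4140 and 8! = 40320, giving
12 * 4140/40320 = 69/56.

69/56


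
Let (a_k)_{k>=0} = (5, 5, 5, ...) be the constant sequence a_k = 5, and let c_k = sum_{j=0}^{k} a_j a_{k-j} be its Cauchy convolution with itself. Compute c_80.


Since a_j = 5 for all j >= 0, the convolution sum becomes
c_k = sum_{j=0}^{k} 5 * 5 = 25 * (k + 1).
Equivalently, the generating function of (a_k) is 5/(1 - x) and its square is 25/(1 - x)^2 = sum_{k>=0} 25(k + 1) x^k.
For k = 80: 25 * 81 = 2025.

2025


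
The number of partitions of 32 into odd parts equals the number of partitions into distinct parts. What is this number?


Computing partitions of 32 into odd parts (1, 3, 5, ...):
Using the generating function prod_{k>=0} 1/(1-x^(2k+1)),
the count is 390

390


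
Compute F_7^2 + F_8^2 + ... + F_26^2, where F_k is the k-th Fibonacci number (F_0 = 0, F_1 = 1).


There is a standard identity sum_{k=0}^{N} F_k^2 = F_N * F_{N+1} (proved inductively from the telescoping relation F_k^2 = F_k F_{k+1} - F_{k-1} F_k). Then
sum_{k=7}^{26} F_k^2 = F_26 F_27 - F_6 F_7.
Computing: F_26 = 121393, F_27 = 196418, F_6 = 8, F_7 = 13.
Sum = 121393 * 196418 - 8 * 13 = 23843770170.

23843770170


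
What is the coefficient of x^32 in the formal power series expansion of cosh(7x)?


The Maclaurin series is cosh(t) = sum_{m>=0} t^(2m) / (2m)!, so substituting t = 7x, only even powers of x are nonzero, with coefficient of x^(2m) equal to 7^(2m) / (2m)!.
For x^32 the coefficient is 7^32/32! = 1104427674243920646305299201/263130836933693530167218012160000000 = 459986536544739960976801/109592185311825710190428160000000.

459986536544739960976801/109592185311825710190428160000000


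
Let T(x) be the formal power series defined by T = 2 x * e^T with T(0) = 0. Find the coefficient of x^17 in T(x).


Apply the Lagrange inversion formula: if T = 2 x * phi(T) with phi(t) = e^t, then
[x^n] T = 2^n * (1/n) [t^(n-1)] phi(t)^n = 2^n * (1/n) [t^(n-1)] e^(n t) = 2^n * (1/n) * n^(n-1) / (n-1)! = 2^n * n^(n-1) / n!.
When c = 1 this is the Cayley count of rooted labeled trees on n vertices, divided by n!.
For n = 17: 2^17 * 17^16 / 17! = 131072 * 48661191875666868481/355687428096000 = 11449692206039263172/638512875.

11449692206039263172/638512875


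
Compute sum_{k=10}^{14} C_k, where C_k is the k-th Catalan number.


C_10 through C_14: 16796, 58786, 208012, 742900, 2674440
Sum = 16796 + 58786 + 208012 + 742900 + 2674440
= 3700934

3700934


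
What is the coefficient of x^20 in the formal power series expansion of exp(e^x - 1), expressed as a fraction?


exp(e^x - 1) is the exponential generating function for the Bell numbers Bell_k: exp(e^x - 1) = sum_{k>=0} Bell_k x^k / k!.
So the coefficient of x^20 in exp(e^x - 1) is Bell_20 / 20!.
Computing: Bell_20 = 51724158235372 and 20! = 2432902008176640000, giving
51724158235372/2432902008176640000 = 263898766507/12412765347840000.

263898766507/12412765347840000


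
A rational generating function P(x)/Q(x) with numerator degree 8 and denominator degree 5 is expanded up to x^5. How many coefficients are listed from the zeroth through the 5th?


Expanding up to x^5 gives the coefficients for x^0, x^1, ..., x^5.
That is 5 + 1 = 6 coefficients in total.

6


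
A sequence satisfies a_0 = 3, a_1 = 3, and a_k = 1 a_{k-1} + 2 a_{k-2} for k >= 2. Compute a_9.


The characteristic equation is t^2 - 1 t - 2 = 0, with roots r_1 = 2 and r_2 = -1 (so c_1 = r_1 + r_2, c_2 = -r_1 r_2 as required).
One can use the closed form a_n = A r_1^n + B r_2^n, but direct iteration is more reliable:
a_0 = 3, a_1 = 3, a_2 = 9, a_3 = 15, a_4 = 33, a_5 = 63, a_6 = 129, a_7 = 255, a_8 = 513, a_9 = 1023.
So a_9 = 1023.

1023


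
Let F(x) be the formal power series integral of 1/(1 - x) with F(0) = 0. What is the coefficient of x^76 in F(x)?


1/(1 - x) = sum_{k>=0} x^k. Integrating termwise and using F(0) = 0 gives
F(x) = sum_{k>=0} x^(k+1) / (k+1) = sum_{m>=1} x^m / m = -ln(1 - x).
So the coefficient of x^76 is 1/76 = 1/76.

1/76


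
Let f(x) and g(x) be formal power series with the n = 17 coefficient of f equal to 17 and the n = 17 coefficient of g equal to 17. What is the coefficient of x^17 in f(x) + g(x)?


Addition of formal power series is termwise.
The coefficient of x^17 in f + g = 17 + 17
= 34

34


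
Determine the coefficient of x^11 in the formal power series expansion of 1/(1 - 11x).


The geometric series identity gives 1/(1 - c x) = sum_{k>=0} c^k x^k, so the coefficient of x^k is c^k.
Here c = 11 and k = 11.
Computing: 11^11 = 285311670611

285311670611


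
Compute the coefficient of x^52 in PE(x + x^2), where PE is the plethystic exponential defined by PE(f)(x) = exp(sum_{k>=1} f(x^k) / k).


With f(x) = x + x^2, the exponent is sum_{k>=1} (x^k + x^(2k)) / k = -ln(1 - x) - ln(1 - x^2). Exponentiating:
PE(x + x^2) = 1 / ((1 - x)(1 - x^2)).
This is the generating function for partitions of n into parts of size 1 or 2. The number of 2's can be any j in 0..26, and the rest are 1's, so
[x^52] = floor(52/2) + 1 = 27.

27


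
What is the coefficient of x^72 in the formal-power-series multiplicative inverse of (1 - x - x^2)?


Let the inverse be f(x) = sum_{k>=0} a_k x^k. From f(x) * (1 - x - x^2) = 1 and matching coefficients:
 x^0: a_0 = 1.
 x^1: a_1 - a_0 = 0, so a_1 = 1.
 x^k (k >= 2): a_k - a_{k-1} - a_{k-2} = 0, i.e. a_k = a_{k-1} + a_{k-2}.
This is the Fibonacci-type recurrence shifted so that a_0 = a_1 = 1.
Iterating: a_0=1, a_1=1, a_2=2, a_3=3, a_4=5, a_5=8, a_6=13, a_7=21, a_8=34, a_9=55, ...
a_72 = 806515533049393.

806515533049393


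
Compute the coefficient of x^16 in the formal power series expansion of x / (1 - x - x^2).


Let f(x) = sum_{k>=0} a_k x^k. Multiplying f(x) * (1 - x - x^2) = x and matching coefficients gives a_0 = 0, a_1 = 1, and a_k = a_{k-1} + a_{k-2} for k >= 2. These are the Fibonacci numbers F_k.
Iterating from F_0 = 0, F_1 = 1:
F_0=0, F_1=1, F_2=1, F_3=2, F_4=3, F_5=5, F_6=8, F_7=13, F_8=21, F_9=34, ...
F_16 = 987.

987


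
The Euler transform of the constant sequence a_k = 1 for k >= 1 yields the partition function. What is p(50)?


The Euler transform converts the sequence a_k = 1 into the number of integer partitions.
Using the recurrence or dynamic programming:
p(50) = 204226

204226


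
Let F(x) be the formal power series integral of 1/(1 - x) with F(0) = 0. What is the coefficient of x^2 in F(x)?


1/(1 - x) = sum_{k>=0} x^k. Integrating termwise and using F(0) = 0 gives
F(x) = sum_{k>=0} x^(k+1) / (k+1) = sum_{m>=1} x^m / m = -ln(1 - x).
So the coefficient of x^2 is 1/2 = 1/2.

1/2


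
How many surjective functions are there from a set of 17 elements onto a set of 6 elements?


By inclusion-exclusion on which target elements are missed, the number of surjections from an n-set onto a k-set is
surj(n, k) = sum_{j=0}^{k} (-1)^j C(k, j) (k - j)^n.
Equivalently surj(n, k) = k! * S(n, k), where S(n, k) is the Stirling number of the second kind.
For n = 17, k = 6:
S(17, 6) = 17505749898, so
surj = 6! * 17505749898 = 720 * 17505749898 = 12604139926560.

12604139926560


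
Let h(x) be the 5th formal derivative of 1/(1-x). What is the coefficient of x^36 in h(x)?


Differentiating 5 times: d^5/dx^5 [1/(1-x)] = 5!/(1-x)^6.
The expansion 1/(1-x)^6 = sum_{k>=0} C(k+5, 5) x^k, so the coefficient of x^n in 5!/(1-x)^6 is 5! * C(n+5, 5).
For n = 36: 120 * C(41, 5) = 120 * 749398 = 89927760

89927760


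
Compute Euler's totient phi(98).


phi(n) counts integers in [1, n] coprime to n. Using the multiplicative formula phi(n) = n * prod_{p | n} (1 - 1/p):
98 = 2 * 7^2, so
phi(98) = 98 * (1 - 1/2) * (1 - 1/7) = 42.

42


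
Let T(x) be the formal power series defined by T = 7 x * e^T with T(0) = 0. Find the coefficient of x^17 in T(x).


Apply the Lagrange inversion formula: if T = 7 x * phi(T) with phi(t) = e^t, then
[x^n] T = 7^n * (1/n) [t^(n-1)] phi(t)^n = 7^n * (1/n) [t^(n-1)] e^(n t) = 7^n * (1/n) * n^(n-1) / (n-1)! = 7^n * n^(n-1) / n!.
When c = 1 this is the Cayley count of rooted labeled trees on n vertices, divided by n!.
For n = 17: 7^17 * 17^16 / 17! = 232630513987207 * 48661191875666868481/355687428096000 = 13589529504521590732100867929799/426995712000.

13589529504521590732100867929799/426995712000


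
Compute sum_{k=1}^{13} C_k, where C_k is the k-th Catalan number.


C_1 through C_13: 1, 2, 5, 14, 42, 132, 429, 1430, 4862, 16796, 58786, 208012, 742900
Sum = 1 + 2 + 5 + 14 + 42 + 132 + 429 + 1430 + 4862 + 16796 + 58786 + 208012 + 742900
= 1033411

1033411


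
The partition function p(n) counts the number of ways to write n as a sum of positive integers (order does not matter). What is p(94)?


Using the generating function prod_{k>=1} 1/(1-x^k), we compute p(94).
By dynamic programming over parts 1 through 94:
p(94) = 92669720

92669720


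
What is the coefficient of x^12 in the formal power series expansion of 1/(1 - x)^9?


The negative binomial / multiset identity is
1/(1 - x)^r = sum_{k>=0} C(k + r - 1, r - 1) x^k.
Here r = 9 and k = 12, so the coefficient is
C(12 + 8, 8) = C(20, 8)
= 125970

125970


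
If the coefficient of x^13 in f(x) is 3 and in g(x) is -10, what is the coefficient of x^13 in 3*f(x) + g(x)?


Scalar multiplication scales coefficients: 3 * 3 = 9.
Then add the g coefficient: 9 + -10
= -1

-1


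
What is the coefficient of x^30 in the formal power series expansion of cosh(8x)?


The Maclaurin series is cosh(t) = sum_{m>=0} t^(2m) / (2m)!, so substituting t = 8x, only even powers of x are nonzero, with coefficient of x^(2m) equal to 8^(2m) / (2m)!.
For x^30 the coefficient is 8^30/30! = 1237940039285380274899124224/265252859812191058636308480000000 = 18446744073709551616/3952575621190533915703125.

18446744073709551616/3952575621190533915703125


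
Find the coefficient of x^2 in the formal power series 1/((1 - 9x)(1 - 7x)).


By partial fractions or Cauchy convolution:
The coefficient equals sum_{k=0}^{2} 9^k * 7^(2-k).
= 193

193


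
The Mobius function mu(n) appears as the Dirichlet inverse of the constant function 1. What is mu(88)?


88 has a squared prime factor, so mu(88) = 0.
Factorization reveals a repeated prime.

0


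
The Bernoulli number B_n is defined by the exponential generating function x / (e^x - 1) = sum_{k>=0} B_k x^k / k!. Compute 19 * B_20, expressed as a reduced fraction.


Bernoulli numbers can also be computed recursively via B_0 = 1 and sum_{j=0}^{m} C(m+1, j) B_j = 0 for m >= 1. Odd-index Bernoulli numbers vanish for k >= 3.
Computing B_20 = -174611/330, so 19 * B_20 = 19 * -174611/330 = -3317609/330.

-3317609/330


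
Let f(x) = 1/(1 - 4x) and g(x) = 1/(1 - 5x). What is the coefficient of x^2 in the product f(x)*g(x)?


The coefficient of x^n in f*g is the Cauchy product: sum_{k=0}^{n} a^k * b^(n-k).
With a=4, b=5, n=2:
sum_{k=0}^{2} 4^k * 5^(2-k)
= 61

61


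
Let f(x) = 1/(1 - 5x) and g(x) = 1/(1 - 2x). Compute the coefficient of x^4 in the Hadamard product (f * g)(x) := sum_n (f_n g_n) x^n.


f has coefficients f_k = 5^k and g has coefficients g_k = 2^k, so the Hadamard product has coefficient (f*g)_k = 5^k * 2^k = 10^k.
For k = 4: 10^4 = 10000.

10000


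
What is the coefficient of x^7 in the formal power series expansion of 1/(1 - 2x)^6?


The general identity 1/(1 - c x)^r = sum_{k>=0} c^k C(k + r - 1, r - 1) x^k follows by substituting y = c x into 1/(1 - y)^r = sum_{k>=0} C(k + r - 1, r - 1) y^k.
For c = 2, r = 6, k = 7:
2^7 * C(12, 5) = 128 * 792 = 101376.

101376


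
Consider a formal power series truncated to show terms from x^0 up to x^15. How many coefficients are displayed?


From x^0 to x^15 inclusive, the count is 15 - 0 + 1 = 16.

16


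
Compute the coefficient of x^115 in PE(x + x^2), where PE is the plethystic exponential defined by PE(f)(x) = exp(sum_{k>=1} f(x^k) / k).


With f(x) = x + x^2, the exponent is sum_{k>=1} (x^k + x^(2k)) / k = -ln(1 - x) - ln(1 - x^2). Exponentiating:
PE(x + x^2) = 1 / ((1 - x)(1 - x^2)).
This is the generating function for partitions of n into parts of size 1 or 2. The number of 2's can be any j in 0..57, and the rest are 1's, so
[x^115] = floor(115/2) + 1 = 58.

58


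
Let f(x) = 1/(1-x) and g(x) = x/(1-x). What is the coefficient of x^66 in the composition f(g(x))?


First simplify the composition: f(g(x)) = 1/(1 - x/(1-x)) = (1-x)/((1-x) - x) = (1-x)/(1-2x).
Now extract the coefficient. Write (1-x)/(1-2x) = 1/(1-2x) - x/(1-2x).
The coefficient of x^n in 1/(1-2x) is 2^n, and in x/(1-2x) is 2^(n-1) (for n >= 1).
So the coefficient of x^66 is 2^66 - 2^65 = 73786976294838206464 - 36893488147419103232 = 36893488147419103232.

36893488147419103232
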